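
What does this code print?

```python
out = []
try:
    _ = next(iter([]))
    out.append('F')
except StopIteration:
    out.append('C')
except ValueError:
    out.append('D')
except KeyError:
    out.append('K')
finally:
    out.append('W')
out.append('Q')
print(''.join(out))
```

Execution trace: 'C' (except StopIteration) → 'W' (finally) → 'Q' (after the try/except). Output: CWQ

Answer: CWQ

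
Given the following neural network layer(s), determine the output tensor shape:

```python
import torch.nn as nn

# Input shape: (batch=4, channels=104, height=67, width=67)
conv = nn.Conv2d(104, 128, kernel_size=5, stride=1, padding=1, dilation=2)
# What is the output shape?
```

Input: (4, 104, 67, 67) -> Output: (4, 128, 61, 61)

Answer: (4, 128, 61, 61)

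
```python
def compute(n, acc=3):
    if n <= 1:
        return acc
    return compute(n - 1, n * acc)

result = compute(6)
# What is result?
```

Accumulator trace (n, acc): (6, 3) -> (5, 18) -> (4, 90) -> (3, 360) -> (2, 1080) -> (1, 2160) -> return 2160

Answer: 2160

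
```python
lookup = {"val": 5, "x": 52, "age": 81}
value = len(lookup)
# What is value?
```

Trace:
`lookup = {"val": 5, "x": 52, "age": 81}` → lookup = {'val': 5, 'x': 52, 'age': 81}
`value = len(lookup)` → value = 3
So value = 3

Answer: 3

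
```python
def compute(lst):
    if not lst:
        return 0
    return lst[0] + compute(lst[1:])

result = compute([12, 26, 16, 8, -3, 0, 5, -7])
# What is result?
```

12 + 26 + 16 + 8 + (-3) + 0 + 5 + (-7) + 0 = 57

Answer: 57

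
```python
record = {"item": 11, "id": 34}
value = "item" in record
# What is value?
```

Trace:
`record = {"item": 11, "id": 34}` → record = {'item': 11, 'id': 34}
`value = "item" in record` → value = True
So value = True

Answer: True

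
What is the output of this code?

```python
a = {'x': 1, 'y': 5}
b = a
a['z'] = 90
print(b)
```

Key concept: dict aliasing.
Step by step:
`a = {'x': 1, 'y': 5}` → a = {'x': 1, 'y': 5}
`b = a` → b = {'x': 1, 'y': 5} (same object as a)
`a['z'] = 90` → a = {'x': 1, 'y': 5, 'z': 90} (same object as b); b = {'x': 1, 'y': 5, 'z': 90} (same object as a)
`print(b)` → prints {'x': 1, 'y': 5, 'z': 90}

Answer: {'x': 1, 'y': 5, 'z': 90}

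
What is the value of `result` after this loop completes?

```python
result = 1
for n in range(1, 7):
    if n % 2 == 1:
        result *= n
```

Product of odd numbers 1 to 6
`result` takes the values: 1 → 3 → 15

Answer: 15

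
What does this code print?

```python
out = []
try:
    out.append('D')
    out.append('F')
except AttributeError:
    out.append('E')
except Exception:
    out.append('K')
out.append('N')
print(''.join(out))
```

Execution trace: 'D' (try body) → 'F' (try body, no exception) → 'N' (after the try/except). Output: DFN

Answer: DFN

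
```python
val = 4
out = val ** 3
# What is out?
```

Trace:
`val = 4` → val = 4
`out = val ** 3` → out = 64
So out = 64

Answer: 64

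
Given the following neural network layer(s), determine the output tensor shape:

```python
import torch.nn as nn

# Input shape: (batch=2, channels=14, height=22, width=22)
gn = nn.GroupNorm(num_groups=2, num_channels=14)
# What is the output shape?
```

Input: (2, 14, 22, 22) -> Output: (2, 14, 22, 22)

Answer: (2, 14, 22, 22)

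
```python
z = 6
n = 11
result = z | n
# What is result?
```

Trace:
`z = 6` → z = 6
`n = 11` → n = 11
`result = z | n` → result = 15
So result = 15

Answer: 15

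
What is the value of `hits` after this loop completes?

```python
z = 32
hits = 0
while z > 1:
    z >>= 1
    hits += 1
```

Count right shifts until 1
`hits` takes the values: 0 → 1 → 2 → 3 → 4 → 5

Answer: 5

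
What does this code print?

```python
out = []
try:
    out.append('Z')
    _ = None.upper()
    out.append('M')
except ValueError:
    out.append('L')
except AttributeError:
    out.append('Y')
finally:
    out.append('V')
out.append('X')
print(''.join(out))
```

Execution trace: 'Z' (try body) → 'Y' (except AttributeError) → 'V' (finally) → 'X' (after the try/except). Output: ZYVX

Answer: ZYVX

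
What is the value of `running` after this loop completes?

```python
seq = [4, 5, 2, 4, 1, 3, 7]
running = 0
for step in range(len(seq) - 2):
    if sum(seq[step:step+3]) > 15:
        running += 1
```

Count windows with sum > 15
`running` takes the values: 0

Answer: 0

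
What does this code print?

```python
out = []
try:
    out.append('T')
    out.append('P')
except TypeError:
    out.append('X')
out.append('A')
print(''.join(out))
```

Execution trace: 'T' (try body) → 'P' (try body, no exception) → 'A' (after the try/except). Output: TPA

Answer: TPA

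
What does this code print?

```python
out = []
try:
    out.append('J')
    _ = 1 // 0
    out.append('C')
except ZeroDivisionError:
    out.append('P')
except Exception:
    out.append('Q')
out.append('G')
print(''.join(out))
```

Execution trace: 'J' (try body) → 'P' (except ZeroDivisionError) → 'G' (after the try/except). Output: JPG

Answer: JPG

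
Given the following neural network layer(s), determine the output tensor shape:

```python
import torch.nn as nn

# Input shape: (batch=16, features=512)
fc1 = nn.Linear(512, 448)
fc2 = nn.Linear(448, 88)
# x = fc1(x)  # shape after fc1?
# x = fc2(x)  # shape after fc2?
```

Input: (16, 512) -> after fc1: (16, 448) -> Output: (16, 88)

Answer: (16, 88)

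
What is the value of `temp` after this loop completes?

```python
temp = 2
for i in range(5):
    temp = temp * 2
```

Multiply by 2, 5 times: 2 * 2^5 = 64
`temp` takes the values: 2 → 4 → 8 → 16 → 32 → 64

Answer: 64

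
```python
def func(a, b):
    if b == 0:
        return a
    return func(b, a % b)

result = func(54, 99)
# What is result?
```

func(54, 99) -> func(99, 54) -> func(54, 45) -> func(45, 9) -> func(9, 0) -> 9

Answer: 9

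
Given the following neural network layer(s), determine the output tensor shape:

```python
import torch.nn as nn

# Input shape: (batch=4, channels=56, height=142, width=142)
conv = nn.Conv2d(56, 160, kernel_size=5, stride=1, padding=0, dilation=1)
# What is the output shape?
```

Input: (4, 56, 142, 142) -> Output: (4, 160, 138, 138)

Answer: (4, 160, 138, 138)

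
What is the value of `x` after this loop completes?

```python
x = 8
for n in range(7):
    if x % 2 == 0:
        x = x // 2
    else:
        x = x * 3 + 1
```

Collatz-style transformation from 8
`x` takes the values: 8 → 4 → 2 → 1 → 4 → 2 → 1 → 4

Answer: 4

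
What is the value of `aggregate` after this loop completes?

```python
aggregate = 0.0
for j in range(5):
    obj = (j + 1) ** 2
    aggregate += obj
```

Sum of squared losses 1² + 2² + ... + 5²
`aggregate` takes the values: 0.0 → 1.0 → 5.0 → 14.0 → 30.0 → 55.0

Answer: 55.0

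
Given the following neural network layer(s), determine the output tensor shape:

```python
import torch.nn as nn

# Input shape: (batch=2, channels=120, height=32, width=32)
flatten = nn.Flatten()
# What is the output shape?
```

Input: (2, 120, 32, 32) -> Output: (2, 122880)

Answer: (2, 122880)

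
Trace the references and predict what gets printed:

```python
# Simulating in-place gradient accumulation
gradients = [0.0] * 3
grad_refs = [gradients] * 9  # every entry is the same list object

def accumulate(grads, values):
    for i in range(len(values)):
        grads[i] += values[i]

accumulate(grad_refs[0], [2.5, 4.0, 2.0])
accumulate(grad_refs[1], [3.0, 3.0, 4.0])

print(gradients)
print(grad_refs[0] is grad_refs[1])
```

Key concept: gradient accumulation aliasing.
Step by step:
`gradients = [0.0] * 3` → gradients = [0.0, 0.0, 0.0]
`grad_refs = [gradients] * 9` → grad_refs = [[0.0, 0.0, 0.0], [0.0, 0.0, 0.0], [0.0, 0.0, 0.0], [0.0, 0.0, 0.0], [0.0, 0.0, 0.0], [0.0, 0.0, 0.0], [0.0, 0.0, 0.0], [0.0, 0.0, 0.0], [0.0, 0.0, 0.0]]
`accumulate(grad_refs[0], [2.5, 4.0, 2.0])` → gradients = [2.5, 4.0, 2.0]; grad_refs = [[2.5, 4.0, 2.0], [2.5, 4.0, 2.0], [2.5, 4.0, 2.0], [2.5, 4.0, 2.0], [2.5, 4.0, 2.0], [2.5, 4.0, 2.0], [2.5, 4.0, 2.0], [2.5, 4.0, 2.0], [2.5, 4.0, 2.0]]
`accumulate(grad_refs[1], [3.0, 3.0, 4.0])` → gradients = [5.5, 7.0, 6.0]; grad_refs = [[5.5, 7.0, 6.0], [5.5, 7.0, 6.0], [5.5, 7.0, 6.0], [5.5, 7.0, 6.0], [5.5, 7.0, 6.0], [5.5, 7.0, 6.0], [5.5, 7.0, 6.0], [5.5, 7.0, 6.0], [5.5, 7.0, 6.0]]
`print(gradients)` → prints [5.5, 7.0, 6.0]
`print(grad_refs[0] is grad_refs[1])` → prints True

Answer:
[5.5, 7.0, 6.0]
True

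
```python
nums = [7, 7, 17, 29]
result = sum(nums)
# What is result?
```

Trace:
`nums = [7, 7, 17, 29]` → nums = [7, 7, 17, 29]
`result = sum(nums)` → result = 60
So result = 60

Answer: 60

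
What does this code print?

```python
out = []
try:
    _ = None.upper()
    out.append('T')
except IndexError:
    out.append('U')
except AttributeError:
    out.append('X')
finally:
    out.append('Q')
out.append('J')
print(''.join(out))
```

Execution trace: 'X' (except AttributeError) → 'Q' (finally) → 'J' (after the try/except). Output: XQJ

Answer: XQJ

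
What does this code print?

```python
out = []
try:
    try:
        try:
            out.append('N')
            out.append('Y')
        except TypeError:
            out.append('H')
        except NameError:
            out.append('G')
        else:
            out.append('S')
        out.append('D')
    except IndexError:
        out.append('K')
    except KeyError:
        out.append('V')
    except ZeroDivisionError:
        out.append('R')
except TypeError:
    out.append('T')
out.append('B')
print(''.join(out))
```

Execution trace: 'N' (inner try body) → 'Y' (inner try body, no exception) → 'S' (inner else) → 'D' (try body, no exception) → 'B' (after the try/except). Output: NYSDB

Answer: NYSDB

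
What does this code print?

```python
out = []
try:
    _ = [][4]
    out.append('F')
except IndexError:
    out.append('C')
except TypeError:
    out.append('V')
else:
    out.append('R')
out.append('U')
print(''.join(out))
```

Execution trace: 'C' (except IndexError) → 'U' (after the try/except). Output: CU

Answer: CU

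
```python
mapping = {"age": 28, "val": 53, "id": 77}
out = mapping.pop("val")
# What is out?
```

Trace:
`mapping = {"age": 28, "val": 53, "id": 77}` → mapping = {'age': 28, 'val': 53, 'id': 77}
`out = mapping.pop("val")` → mapping = {'age': 28, 'id': 77}; out = 53
So out = 53

Answer: 53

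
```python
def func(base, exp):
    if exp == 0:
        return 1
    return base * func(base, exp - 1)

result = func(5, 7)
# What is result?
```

func(5, 7) = 5 * 5 * 5 * 5 * 5 * 5 * 5 = 78125

Answer: 78125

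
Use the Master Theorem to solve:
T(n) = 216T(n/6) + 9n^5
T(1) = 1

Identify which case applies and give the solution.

a=216, b=6, f(n)=9n^5. log_6(216) = 3. Since c=5 > 3 and the regularity condition holds (216(n/6)^5 = (216/6^5)n^5 with 216/6^5 < 1), Case 3 applies: T(n) = Θ(f(n)) = O(n^5).

Answer: O(n^5) - Case 3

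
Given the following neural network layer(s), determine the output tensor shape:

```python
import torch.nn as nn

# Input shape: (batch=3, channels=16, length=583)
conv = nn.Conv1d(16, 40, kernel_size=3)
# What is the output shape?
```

Input: (3, 16, 583) -> Output: (3, 40, 581)

Answer: (3, 40, 581)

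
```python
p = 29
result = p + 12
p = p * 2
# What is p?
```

Trace:
`p = 29` → p = 29
`result = p + 12` → result = 41
`p = p * 2` → p = 58
So p = 58

Answer: 58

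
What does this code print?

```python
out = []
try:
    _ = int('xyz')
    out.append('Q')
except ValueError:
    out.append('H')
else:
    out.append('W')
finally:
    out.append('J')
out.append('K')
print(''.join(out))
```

Execution trace: 'H' (except ValueError) → 'J' (finally) → 'K' (after the try/except). Output: HJK

Answer: HJK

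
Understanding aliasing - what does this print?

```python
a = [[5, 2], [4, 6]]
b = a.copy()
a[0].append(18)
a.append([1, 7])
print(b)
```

Key concept: shallow copy with nested lists.
Step by step:
`a = [[5, 2], [4, 6]]` → a = [[5, 2], [4, 6]]
`b = a.copy()` → b = [[5, 2], [4, 6]]
`a[0].append(18)` → a = [[5, 2, 18], [4, 6]]; b = [[5, 2, 18], [4, 6]]
`a.append([1, 7])` → a = [[5, 2, 18], [4, 6], [1, 7]]
`print(b)` → prints [[5, 2, 18], [4, 6]]

Answer: [[5, 2, 18], [4, 6]]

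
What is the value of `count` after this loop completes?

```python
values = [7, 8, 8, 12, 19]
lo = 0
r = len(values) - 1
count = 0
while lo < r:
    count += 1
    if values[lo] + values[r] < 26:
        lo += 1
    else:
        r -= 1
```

Steps to find pair summing to 26
`count` takes the values: 0 → 1 → 2 → 3 → 4

Answer: 4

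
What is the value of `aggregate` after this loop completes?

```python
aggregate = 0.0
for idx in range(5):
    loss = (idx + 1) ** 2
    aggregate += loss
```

Sum of squared losses 1² + 2² + ... + 5²
`aggregate` takes the values: 0.0 → 1.0 → 5.0 → 14.0 → 30.0 → 55.0

Answer: 55.0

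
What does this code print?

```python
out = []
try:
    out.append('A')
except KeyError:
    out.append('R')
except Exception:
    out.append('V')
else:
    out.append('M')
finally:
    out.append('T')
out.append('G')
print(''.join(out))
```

Execution trace: 'A' (try body, no exception) → 'M' (else) → 'T' (finally) → 'G' (after the try/except). Output: AMTG

Answer: AMTG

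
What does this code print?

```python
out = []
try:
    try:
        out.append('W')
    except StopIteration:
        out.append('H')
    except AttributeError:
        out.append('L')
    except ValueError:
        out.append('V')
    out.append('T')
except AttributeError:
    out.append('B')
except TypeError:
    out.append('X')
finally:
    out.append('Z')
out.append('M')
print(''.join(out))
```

Execution trace: 'W' (inner try body, no exception) → 'T' (try body, no exception) → 'Z' (finally) → 'M' (after the try/except). Output: WTZM

Answer: WTZM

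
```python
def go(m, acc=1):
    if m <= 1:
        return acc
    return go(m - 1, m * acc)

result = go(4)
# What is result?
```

Accumulator trace (n, acc): (4, 1) -> (3, 4) -> (2, 12) -> (1, 24) -> return 24

Answer: 24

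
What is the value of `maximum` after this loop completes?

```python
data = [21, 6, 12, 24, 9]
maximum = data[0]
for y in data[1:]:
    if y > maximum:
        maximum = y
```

Maximum of [21, 6, 12, 24, 9]
`maximum` takes the values: 21 → 24

Answer: 24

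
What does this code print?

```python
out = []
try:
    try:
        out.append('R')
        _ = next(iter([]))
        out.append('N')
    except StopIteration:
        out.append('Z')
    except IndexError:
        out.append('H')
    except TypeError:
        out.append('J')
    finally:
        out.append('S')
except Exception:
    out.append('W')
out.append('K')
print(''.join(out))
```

Execution trace: 'R' (inner try body) → 'Z' (inner except StopIteration) → 'S' (inner finally) → 'K' (after the try/except). Output: RZSK

Answer: RZSK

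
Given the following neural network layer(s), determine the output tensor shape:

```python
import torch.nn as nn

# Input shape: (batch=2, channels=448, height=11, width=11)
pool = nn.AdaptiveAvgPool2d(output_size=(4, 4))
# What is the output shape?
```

Input: (2, 448, 11, 11) -> Output: (2, 448, 4, 4)

Answer: (2, 448, 4, 4)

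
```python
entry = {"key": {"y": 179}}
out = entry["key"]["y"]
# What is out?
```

Trace:
`entry = {"key": {"y": 179}}` → entry = {'key': {'y': 179}}
`out = entry["key"]["y"]` → out = 179
So out = 179

Answer: 179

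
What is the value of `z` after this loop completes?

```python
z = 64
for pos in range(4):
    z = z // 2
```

Halve 4 times: 64 // 2^4 = 4
`z` takes the values: 64 → 32 → 16 → 8 → 4

Answer: 4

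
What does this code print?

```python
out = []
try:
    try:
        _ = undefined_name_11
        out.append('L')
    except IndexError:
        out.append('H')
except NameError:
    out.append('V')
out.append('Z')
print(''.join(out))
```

Execution trace: 'V' (outer except NameError) → 'Z' (after the try/except). Output: VZ

Answer: VZ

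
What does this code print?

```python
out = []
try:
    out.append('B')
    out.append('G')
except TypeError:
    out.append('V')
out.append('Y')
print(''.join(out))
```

Execution trace: 'B' (try body) → 'G' (try body, no exception) → 'Y' (after the try/except). Output: BGY

Answer: BGY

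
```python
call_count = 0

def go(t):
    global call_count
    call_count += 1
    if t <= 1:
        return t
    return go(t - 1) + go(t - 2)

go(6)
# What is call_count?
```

Calls(t) = 1 + Calls(t-1) + Calls(t-2); Calls(0)=Calls(1)=1. For t=6 this gives 25.

Answer: 25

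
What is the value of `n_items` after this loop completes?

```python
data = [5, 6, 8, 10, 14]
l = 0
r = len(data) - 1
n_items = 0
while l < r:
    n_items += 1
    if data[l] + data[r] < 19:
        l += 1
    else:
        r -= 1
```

Steps to find pair summing to 19
`n_items` takes the values: 0 → 1 → 2 → 3 → 4

Answer: 4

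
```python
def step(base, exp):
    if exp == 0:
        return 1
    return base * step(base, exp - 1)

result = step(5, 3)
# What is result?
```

step(5, 3) = 5 * 5 * 5 = 125

Answer: 125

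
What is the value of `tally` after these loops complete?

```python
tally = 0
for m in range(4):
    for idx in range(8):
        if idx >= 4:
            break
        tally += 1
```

Inner breaks at 4, outer runs 4 times
`tally` takes the values: 0 → 1 → 2 → 3 → 4 → 5 → 6 → 7 → 8 → 9 → 10 → 11 → 12 → 13 → 14 → 15 → 16

Answer: 16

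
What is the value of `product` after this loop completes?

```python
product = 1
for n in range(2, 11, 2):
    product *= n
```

Product of even numbers 2 to 10
`product` takes the values: 1 → 2 → 8 → 48 → 384 → 3840

Answer: 3840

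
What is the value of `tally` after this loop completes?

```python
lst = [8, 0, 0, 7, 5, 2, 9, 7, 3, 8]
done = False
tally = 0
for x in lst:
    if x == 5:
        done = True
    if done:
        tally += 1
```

Count elements after first 5 in [8, 0, 0, 7, 5, 2, 9, 7, 3, 8]
`tally` takes the values: 0 → 1 → 2 → 3 → 4 → 5 → 6

Answer: 6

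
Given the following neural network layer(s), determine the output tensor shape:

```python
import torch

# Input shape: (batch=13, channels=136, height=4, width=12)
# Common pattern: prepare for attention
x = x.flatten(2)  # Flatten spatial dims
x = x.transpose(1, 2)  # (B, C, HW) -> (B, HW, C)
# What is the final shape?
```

Input: (13, 136, 4, 12) -> after flatten(2): (13, 136, 48) -> Output: (13, 48, 136)

Answer: (13, 48, 136)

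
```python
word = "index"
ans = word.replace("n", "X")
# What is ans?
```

Trace:
`word = "index"` → word = 'index'
`ans = word.replace("n", "X")` → ans = 'iXdex'
So ans = 'iXdex'

Answer: 'iXdex'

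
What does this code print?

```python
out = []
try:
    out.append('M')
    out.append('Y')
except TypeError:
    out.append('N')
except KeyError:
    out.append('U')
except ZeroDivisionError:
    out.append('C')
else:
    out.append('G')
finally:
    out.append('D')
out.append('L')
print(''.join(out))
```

Execution trace: 'M' (try body) → 'Y' (try body, no exception) → 'G' (else) → 'D' (finally) → 'L' (after the try/except). Output: MYGDL

Answer: MYGDL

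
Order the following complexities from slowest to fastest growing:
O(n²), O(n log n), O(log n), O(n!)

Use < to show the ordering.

Ordered by growth rate: O(log n) < O(n log n) < O(n²) < O(n!)

Answer: O(log n) < O(n log n) < O(n²) < O(n!)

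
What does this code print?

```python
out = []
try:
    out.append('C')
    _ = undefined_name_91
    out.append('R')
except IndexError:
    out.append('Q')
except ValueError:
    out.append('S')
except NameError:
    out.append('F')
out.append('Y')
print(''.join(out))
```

Execution trace: 'C' (try body) → 'F' (except NameError) → 'Y' (after the try/except). Output: CFY

Answer: CFY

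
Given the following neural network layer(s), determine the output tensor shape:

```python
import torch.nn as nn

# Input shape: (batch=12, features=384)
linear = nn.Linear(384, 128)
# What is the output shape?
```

Input: (12, 384) -> Output: (12, 128)

Answer: (12, 128)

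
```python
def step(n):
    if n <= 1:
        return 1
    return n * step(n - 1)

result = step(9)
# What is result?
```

step(9) = 9 * 8 * 7 * 6 * 5 * 4 * 3 * 2 * 1 = 362880

Answer: 362880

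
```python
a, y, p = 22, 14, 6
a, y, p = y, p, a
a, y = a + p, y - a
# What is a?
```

Trace:
`a, y, p = 22, 14, 6` → a = 22; y = 14; p = 6
`a, y, p = y, p, a` → a = 14; y = 6; p = 22
`a, y = a + p, y - a` → a = 36; y = -8
So a = 36

Answer: 36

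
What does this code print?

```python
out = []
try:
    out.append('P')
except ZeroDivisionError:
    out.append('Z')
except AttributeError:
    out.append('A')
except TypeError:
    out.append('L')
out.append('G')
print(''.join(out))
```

Execution trace: 'P' (try body, no exception) → 'G' (after the try/except). Output: PG

Answer: PG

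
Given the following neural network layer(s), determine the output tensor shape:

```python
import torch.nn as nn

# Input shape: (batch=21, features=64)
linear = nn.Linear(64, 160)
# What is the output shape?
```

Input: (21, 64) -> Output: (21, 160)

Answer: (21, 160)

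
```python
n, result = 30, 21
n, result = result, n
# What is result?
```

Trace:
`n, result = 30, 21` → n = 30; result = 21
`n, result = result, n` → n = 21; result = 30
So result = 30

Answer: 30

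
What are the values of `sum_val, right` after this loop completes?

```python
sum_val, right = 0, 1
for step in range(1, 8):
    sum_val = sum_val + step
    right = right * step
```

Sum and factorial of 1 to 7
`sum_val, right` takes the values: (0, 1) → (1, 1) → (3, 1) → (3, 2) → (6, 2) → (6, 6) → (10, 6) → (10, 24) → (15, 24) → (15, 120) → (21, 120) → (21, 720) → (28, 720) → (28, 5040)

Answer: 28, 5040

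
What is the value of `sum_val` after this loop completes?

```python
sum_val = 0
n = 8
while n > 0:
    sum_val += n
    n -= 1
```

Sum 8 down to 1
`sum_val` takes the values: 0 → 8 → 15 → 21 → 26 → 30 → 33 → 35 → 36

Answer: 36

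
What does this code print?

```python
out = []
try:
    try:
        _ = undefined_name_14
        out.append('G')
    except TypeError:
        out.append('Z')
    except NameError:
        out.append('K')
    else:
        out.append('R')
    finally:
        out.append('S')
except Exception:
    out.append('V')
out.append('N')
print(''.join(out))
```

Execution trace: 'K' (inner except NameError) → 'S' (inner finally) → 'N' (after the try/except). Output: KSN

Answer: KSN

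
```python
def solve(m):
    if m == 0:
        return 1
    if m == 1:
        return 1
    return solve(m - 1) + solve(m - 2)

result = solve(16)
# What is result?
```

Build up from base cases: solve(0)=1, solve(1)=1, solve(2)=2, solve(3)=3, solve(4)=5, solve(5)=8, solve(6)=13, ..., solve(16)=1597

Answer: 1597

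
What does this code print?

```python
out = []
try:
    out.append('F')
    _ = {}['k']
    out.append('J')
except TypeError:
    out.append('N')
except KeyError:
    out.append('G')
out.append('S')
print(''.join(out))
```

Execution trace: 'F' (try body) → 'G' (except KeyError) → 'S' (after the try/except). Output: FGS

Answer: FGS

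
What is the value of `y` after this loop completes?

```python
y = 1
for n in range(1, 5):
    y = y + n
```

Start at 1, add 1 through 4
`y` takes the values: 1 → 2 → 4 → 7 → 11

Answer: 11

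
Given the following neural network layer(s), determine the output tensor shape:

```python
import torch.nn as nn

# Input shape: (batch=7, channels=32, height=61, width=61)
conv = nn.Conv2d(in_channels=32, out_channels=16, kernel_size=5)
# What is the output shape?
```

Input: (7, 32, 61, 61) -> Output: (7, 16, 57, 57)

Answer: (7, 16, 57, 57)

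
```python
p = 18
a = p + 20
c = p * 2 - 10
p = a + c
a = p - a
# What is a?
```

Trace:
`p = 18` → p = 18
`a = p + 20` → a = 38
`c = p * 2 - 10` → c = 26
`p = a + c` → p = 64
`a = p - a` → a = 26
So a = 26

Answer: 26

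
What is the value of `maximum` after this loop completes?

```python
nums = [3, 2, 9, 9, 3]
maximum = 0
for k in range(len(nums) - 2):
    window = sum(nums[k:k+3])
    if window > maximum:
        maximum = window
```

Max sum of 3-element window in [3, 2, 9, 9, 3]
`maximum` takes the values: 0 → 14 → 20 → 21

Answer: 21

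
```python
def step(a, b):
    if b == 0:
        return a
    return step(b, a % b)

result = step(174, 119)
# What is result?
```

step(174, 119) -> step(119, 55) -> step(55, 9) -> step(9, 1) -> step(1, 0) -> 1

Answer: 1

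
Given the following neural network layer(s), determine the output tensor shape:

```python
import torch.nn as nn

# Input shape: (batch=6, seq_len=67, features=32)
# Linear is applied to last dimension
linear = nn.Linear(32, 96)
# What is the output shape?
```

Input: (6, 67, 32) -> Output: (6, 67, 96)

Answer: (6, 67, 96)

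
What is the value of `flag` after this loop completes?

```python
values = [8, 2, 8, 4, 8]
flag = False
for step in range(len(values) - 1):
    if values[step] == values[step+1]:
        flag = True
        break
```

Check consecutive duplicates in [8, 2, 8, 4, 8]
`flag` takes the values: False

Answer: False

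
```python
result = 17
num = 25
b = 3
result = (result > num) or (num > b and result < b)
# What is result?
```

Trace:
`result = 17` → result = 17
`num = 25` → num = 25
`b = 3` → b = 3
`result = (result > num) or (num > b and result < b)` → result = False
So result = False

Answer: False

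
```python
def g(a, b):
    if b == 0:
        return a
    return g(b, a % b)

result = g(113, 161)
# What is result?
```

g(113, 161) -> g(161, 113) -> g(113, 48) -> g(48, 17) -> g(17, 14) -> g(14, 3) -> g(3, 2) -> g(2, 1) -> g(1, 0) -> 1

Answer: 1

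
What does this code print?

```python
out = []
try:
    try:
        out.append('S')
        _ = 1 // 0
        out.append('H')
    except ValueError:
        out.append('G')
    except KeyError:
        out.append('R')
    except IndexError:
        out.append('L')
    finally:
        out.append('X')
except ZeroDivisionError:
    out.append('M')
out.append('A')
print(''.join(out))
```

Execution trace: 'S' (try body) → 'X' (finally) → 'M' (outer except ZeroDivisionError) → 'A' (after the try/except). Output: SXMA

Answer: SXMA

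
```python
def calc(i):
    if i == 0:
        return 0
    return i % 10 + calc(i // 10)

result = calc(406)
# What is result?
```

Sum of digits of 406: 6 + 0 + 4 = 10

Answer: 10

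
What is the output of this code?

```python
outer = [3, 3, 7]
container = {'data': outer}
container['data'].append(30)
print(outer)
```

Key concept: dict holds reference to list.
Step by step:
`outer = [3, 3, 7]` → outer = [3, 3, 7]
`container = {'data': outer}` → container = {'data': [3, 3, 7]}
`container['data'].append(30)` → outer = [3, 3, 7, 30]; container = {'data': [3, 3, 7, 30]}
`print(outer)` → prints [3, 3, 7, 30]

Answer: [3, 3, 7, 30]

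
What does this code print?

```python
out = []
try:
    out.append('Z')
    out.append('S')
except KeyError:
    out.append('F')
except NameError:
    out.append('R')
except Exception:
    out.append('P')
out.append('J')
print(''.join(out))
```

Execution trace: 'Z' (try body) → 'S' (try body, no exception) → 'J' (after the try/except). Output: ZSJ

Answer: ZSJ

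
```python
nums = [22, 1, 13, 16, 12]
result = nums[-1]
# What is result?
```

Trace:
`nums = [22, 1, 13, 16, 12]` → nums = [22, 1, 13, 16, 12]
`result = nums[-1]` → result = 12
So result = 12

Answer: 12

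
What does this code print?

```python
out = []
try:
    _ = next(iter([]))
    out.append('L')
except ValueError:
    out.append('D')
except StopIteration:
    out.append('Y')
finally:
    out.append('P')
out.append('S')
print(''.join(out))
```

Execution trace: 'Y' (except StopIteration) → 'P' (finally) → 'S' (after the try/except). Output: YPS

Answer: YPS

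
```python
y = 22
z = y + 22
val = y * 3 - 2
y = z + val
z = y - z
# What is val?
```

Trace:
`y = 22` → y = 22
`z = y + 22` → z = 44
`val = y * 3 - 2` → val = 64
`y = z + val` → y = 108
`z = y - z` → z = 64
So val = 64

Answer: 64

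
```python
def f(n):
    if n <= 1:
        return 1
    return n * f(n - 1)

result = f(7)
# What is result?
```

f(7) = 7 * 6 * 5 * 4 * 3 * 2 * 1 = 5040

Answer: 5040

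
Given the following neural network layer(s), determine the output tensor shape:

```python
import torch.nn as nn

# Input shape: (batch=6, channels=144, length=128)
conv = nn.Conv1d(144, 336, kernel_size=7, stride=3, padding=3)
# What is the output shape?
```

Input: (6, 144, 128) -> Output: (6, 336, 43)

Answer: (6, 336, 43)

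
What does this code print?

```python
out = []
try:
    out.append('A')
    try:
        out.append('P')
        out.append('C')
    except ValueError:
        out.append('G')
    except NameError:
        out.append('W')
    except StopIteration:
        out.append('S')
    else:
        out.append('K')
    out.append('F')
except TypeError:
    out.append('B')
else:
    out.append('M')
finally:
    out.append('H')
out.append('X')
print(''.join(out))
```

Execution trace: 'A' (try body) → 'P' (inner try body) → 'C' (inner try body, no exception) → 'K' (inner else) → 'F' (try body, no exception) → 'M' (else) → 'H' (finally) → 'X' (after the try/except). Output: APCKFMHX

Answer: APCKFMHX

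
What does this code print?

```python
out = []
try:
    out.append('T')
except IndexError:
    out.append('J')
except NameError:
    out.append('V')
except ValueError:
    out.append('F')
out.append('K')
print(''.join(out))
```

Execution trace: 'T' (try body, no exception) → 'K' (after the try/except). Output: TK

Answer: TK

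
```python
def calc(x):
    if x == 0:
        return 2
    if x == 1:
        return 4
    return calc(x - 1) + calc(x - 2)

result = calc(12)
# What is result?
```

Build up from base cases: calc(0)=2, calc(1)=4, calc(2)=6, calc(3)=10, calc(4)=16, calc(5)=26, calc(6)=42, ..., calc(12)=754

Answer: 754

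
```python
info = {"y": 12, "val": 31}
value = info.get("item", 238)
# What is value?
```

Trace:
`info = {"y": 12, "val": 31}` → info = {'y': 12, 'val': 31}
`value = info.get("item", 238)` → value = 238
So value = 238

Answer: 238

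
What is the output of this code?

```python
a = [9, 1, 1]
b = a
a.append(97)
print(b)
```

Key concept: basic list aliasing.
Step by step:
`a = [9, 1, 1]` → a = [9, 1, 1]
`b = a` → b = [9, 1, 1] (same object as a)
`a.append(97)` → a = [9, 1, 1, 97] (same object as b); b = [9, 1, 1, 97] (same object as a)
`print(b)` → prints [9, 1, 1, 97]

Answer: [9, 1, 1, 97]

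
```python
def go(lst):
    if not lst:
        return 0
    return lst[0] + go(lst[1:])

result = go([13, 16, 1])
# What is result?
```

13 + 16 + 1 + 0 = 30

Answer: 30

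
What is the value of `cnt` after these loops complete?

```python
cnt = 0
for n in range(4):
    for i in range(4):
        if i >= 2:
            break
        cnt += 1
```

Inner breaks at 2, outer runs 4 times
`cnt` takes the values: 0 → 1 → 2 → 3 → 4 → 5 → 6 → 7 → 8

Answer: 8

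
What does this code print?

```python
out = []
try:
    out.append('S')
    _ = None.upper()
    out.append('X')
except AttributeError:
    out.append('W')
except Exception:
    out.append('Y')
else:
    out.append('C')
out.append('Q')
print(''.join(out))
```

Execution trace: 'S' (try body) → 'W' (except AttributeError) → 'Q' (after the try/except). Output: SWQ

Answer: SWQ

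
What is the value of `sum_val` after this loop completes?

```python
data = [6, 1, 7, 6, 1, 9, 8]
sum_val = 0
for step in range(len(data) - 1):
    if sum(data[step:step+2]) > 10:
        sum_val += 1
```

Count windows with sum > 10
`sum_val` takes the values: 0 → 1 → 2

Answer: 2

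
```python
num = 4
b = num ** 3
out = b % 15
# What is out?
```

Trace:
`num = 4` → num = 4
`b = num ** 3` → b = 64
`out = b % 15` → out = 4
So out = 4

Answer: 4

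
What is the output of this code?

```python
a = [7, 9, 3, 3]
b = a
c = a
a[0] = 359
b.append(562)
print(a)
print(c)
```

Key concept: multiple aliases.
Step by step:
`a = [7, 9, 3, 3]` → a = [7, 9, 3, 3]
`b = a` → b = [7, 9, 3, 3] (same object as a)
`c = a` → c = [7, 9, 3, 3] (same object as a, b)
`a[0] = 359` → a = [359, 9, 3, 3] (same object as b, c); b = [359, 9, 3, 3] (same object as a, c); c = [359, 9, 3, 3] (same object as a, b)
`b.append(562)` → a = [359, 9, 3, 3, 562] (same object as b, c); b = [359, 9, 3, 3, 562] (same object as a, c); c = [359, 9, 3, 3, 562] (same object as a, b)
`print(a)` → prints [359, 9, 3, 3, 562]
`print(c)` → prints [359, 9, 3, 3, 562]

Answer:
[359, 9, 3, 3, 562]
[359, 9, 3, 3, 562]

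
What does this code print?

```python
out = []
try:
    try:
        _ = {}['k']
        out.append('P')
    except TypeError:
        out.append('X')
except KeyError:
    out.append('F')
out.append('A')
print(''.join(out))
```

Execution trace: 'F' (outer except KeyError) → 'A' (after the try/except). Output: FA

Answer: FA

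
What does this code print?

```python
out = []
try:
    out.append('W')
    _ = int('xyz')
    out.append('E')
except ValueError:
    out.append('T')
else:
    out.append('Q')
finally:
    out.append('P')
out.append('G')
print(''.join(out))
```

Execution trace: 'W' (try body) → 'T' (except ValueError) → 'P' (finally) → 'G' (after the try/except). Output: WTPG

Answer: WTPG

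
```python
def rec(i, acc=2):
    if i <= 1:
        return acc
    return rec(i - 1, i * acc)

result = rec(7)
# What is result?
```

Accumulator trace (n, acc): (7, 2) -> (6, 14) -> (5, 84) -> (4, 420) -> (3, 1680) -> (2, 5040) -> (1, 10080) -> return 10080

Answer: 10080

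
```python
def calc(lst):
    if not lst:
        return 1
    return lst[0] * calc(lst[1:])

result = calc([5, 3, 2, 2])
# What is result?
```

Product over [5, 3, 2, 2] = 5 * 3 * 2 * 2 = 60

Answer: 60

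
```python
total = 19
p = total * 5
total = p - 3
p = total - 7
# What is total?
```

Trace:
`total = 19` → total = 19
`p = total * 5` → p = 95
`total = p - 3` → total = 92
`p = total - 7` → p = 85
So total = 92

Answer: 92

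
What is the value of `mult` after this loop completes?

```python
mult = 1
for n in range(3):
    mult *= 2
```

2^3 = 8
`mult` takes the values: 1 → 2 → 4 → 8

Answer: 8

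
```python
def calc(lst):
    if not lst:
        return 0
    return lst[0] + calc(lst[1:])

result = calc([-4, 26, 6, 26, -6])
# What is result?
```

(-4) + 26 + 6 + 26 + (-6) + 0 = 48

Answer: 48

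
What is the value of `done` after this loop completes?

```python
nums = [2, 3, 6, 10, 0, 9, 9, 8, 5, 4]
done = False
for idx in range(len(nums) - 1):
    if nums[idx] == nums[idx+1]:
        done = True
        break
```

Check consecutive duplicates in [2, 3, 6, 10, 0, 9, 9, 8, 5, 4]
`done` takes the values: False → True

Answer: True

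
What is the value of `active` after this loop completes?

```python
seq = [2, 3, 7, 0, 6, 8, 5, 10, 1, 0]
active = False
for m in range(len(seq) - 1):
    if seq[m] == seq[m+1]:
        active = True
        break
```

Check consecutive duplicates in [2, 3, 7, 0, 6, 8, 5, 10, 1, 0]
`active` takes the values: False

Answer: False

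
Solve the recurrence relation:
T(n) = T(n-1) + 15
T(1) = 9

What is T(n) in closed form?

Unrolling: T(n) = T(1) + 15·(n-1) = 9 + 15(n-1) = 15n - 6.

Answer: T(n) = 15n - 6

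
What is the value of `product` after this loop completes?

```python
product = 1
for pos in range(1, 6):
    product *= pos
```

5! = 120
`product` takes the values: 1 → 2 → 6 → 24 → 120

Answer: 120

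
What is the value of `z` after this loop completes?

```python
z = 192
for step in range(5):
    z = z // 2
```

Halve 5 times: 192 // 2^5 = 6
`z` takes the values: 192 → 96 → 48 → 24 → 12 → 6

Answer: 6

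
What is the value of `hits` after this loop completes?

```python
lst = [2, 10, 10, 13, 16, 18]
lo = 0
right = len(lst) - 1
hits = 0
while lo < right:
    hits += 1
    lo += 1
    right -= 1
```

Iterations until pointers meet (list length 6)
`hits` takes the values: 0 → 1 → 2 → 3

Answer: 3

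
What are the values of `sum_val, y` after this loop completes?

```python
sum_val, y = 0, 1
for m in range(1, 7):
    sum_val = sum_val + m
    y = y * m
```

Sum and factorial of 1 to 6
`sum_val, y` takes the values: (0, 1) → (1, 1) → (3, 1) → (3, 2) → (6, 2) → (6, 6) → (10, 6) → (10, 24) → (15, 24) → (15, 120) → (21, 120) → (21, 720)

Answer: 21, 720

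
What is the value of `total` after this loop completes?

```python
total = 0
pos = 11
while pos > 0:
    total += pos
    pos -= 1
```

Sum 11 down to 1
`total` takes the values: 0 → 11 → 21 → 30 → 38 → 45 → 51 → 56 → 60 → 63 → 65 → 66

Answer: 66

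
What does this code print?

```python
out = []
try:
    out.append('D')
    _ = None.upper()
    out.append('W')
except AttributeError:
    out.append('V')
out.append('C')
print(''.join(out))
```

Execution trace: 'D' (try body) → 'V' (except AttributeError) → 'C' (after the try/except). Output: DVC

Answer: DVC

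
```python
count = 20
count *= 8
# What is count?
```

Trace:
`count = 20` → count = 20
`count *= 8` → count = 160
So count = 160

Answer: 160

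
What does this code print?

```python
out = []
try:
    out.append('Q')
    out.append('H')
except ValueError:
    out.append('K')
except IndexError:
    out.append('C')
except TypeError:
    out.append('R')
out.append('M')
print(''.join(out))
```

Execution trace: 'Q' (try body) → 'H' (try body, no exception) → 'M' (after the try/except). Output: QHM

Answer: QHM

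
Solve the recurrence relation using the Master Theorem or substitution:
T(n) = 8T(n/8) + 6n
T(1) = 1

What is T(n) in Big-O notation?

By Master Theorem: a=8, b=8, f(n)=6n. Since log_8(8) = 1 and f(n) = Θ(n^1), Case 2 applies. T(n) = O(n log n).

Answer: O(n log n)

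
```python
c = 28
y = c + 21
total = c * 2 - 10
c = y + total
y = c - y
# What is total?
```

Trace:
`c = 28` → c = 28
`y = c + 21` → y = 49
`total = c * 2 - 10` → total = 46
`c = y + total` → c = 95
`y = c - y` → y = 46
So total = 46

Answer: 46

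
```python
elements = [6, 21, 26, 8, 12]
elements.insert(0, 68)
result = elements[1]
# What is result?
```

Trace:
`elements = [6, 21, 26, 8, 12]` → elements = [6, 21, 26, 8, 12]
`elements.insert(0, 68)` → elements = [68, 6, 21, 26, 8, 12]
`result = elements[1]` → result = 6
So result = 6

Answer: 6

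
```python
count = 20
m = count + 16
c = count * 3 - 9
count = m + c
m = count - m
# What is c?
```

Trace:
`count = 20` → count = 20
`m = count + 16` → m = 36
`c = count * 3 - 9` → c = 51
`count = m + c` → count = 87
`m = count - m` → m = 51
So c = 51

Answer: 51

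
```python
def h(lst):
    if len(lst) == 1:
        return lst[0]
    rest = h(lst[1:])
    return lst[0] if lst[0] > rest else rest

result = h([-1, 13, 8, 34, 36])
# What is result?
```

Recursive max over [-1, 13, 8, 34, 36] = 36

Answer: 36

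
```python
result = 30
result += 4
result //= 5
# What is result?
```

Trace:
`result = 30` → result = 30
`result += 4` → result = 34
`result //= 5` → result = 6
So result = 6

Answer: 6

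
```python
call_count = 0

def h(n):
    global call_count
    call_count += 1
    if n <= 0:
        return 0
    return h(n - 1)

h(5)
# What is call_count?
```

Linear recursion stepping by 1: 6 calls from n=5 down to ≤0.

Answer: 6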